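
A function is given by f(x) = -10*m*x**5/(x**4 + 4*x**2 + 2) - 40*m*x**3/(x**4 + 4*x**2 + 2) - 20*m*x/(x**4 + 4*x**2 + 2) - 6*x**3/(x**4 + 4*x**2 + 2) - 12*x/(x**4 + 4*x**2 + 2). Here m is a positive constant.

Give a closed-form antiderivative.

The integrand splits into summands that can be handled one at a time.
Check: d/dx[(-10*m*x**2 - 3*log(x**4/2 + 2*x**2 + 1))/2] = (-10*m*x**5 - 40*m*x**3 - 20*m*x - 6*x**3 - 12*x)/(x**4 + 4*x**2 + 2), which equals f(x).

An antiderivative is F(x) = (-10*m*x**2 - 3*log(x**4/2 + 2*x**2 + 1))/2.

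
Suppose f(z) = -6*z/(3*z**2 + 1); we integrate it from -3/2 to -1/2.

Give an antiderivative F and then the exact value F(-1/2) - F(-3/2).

The substitution u = z**2 + 1/3 works: f is exactly (dF/du)*(du/dz) for that inner function.
F(z) = -log(z**2 + 1/3) is an antiderivative of f.
Check: d/dz[-log(z**2 + 1/3)] = -6*z/(3*z**2 + 1) = f(z).
F(-1/2) = -log(7/12); F(-3/2) = -log(31/12).
Integral = F(-1/2) - F(-3/2) = -log(7/12) + log(31/12).

Antiderivative: F(z) = -log(z**2 + 1/3); value = -log(7/12) + log(31/12)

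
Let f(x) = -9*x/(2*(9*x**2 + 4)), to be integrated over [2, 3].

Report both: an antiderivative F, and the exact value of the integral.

Antiderivative: F(x) = -log(3*x**2/2 + 2/3)/4; value = -log(85/6)/4 + log(20/3)/4

f matches the chain-rule pattern g'(h)*h' with inner function h(x) = 3*x**2/2 + 2/3; substituting u = h(x) collapses the integral.
F(x) = -log(3*x**2/2 + 2/3)/4 is an antiderivative of f.
Check: d/dx[-log(3*x**2/2 + 2/3)/4] = -9*x/(18*x**2 + 8), which equals f(x).
F(3) = -log(85/6)/4; F(2) = -log(20/3)/4.
Integral = F(3) - F(2) = -log(85/6)/4 + log(20/3)/4.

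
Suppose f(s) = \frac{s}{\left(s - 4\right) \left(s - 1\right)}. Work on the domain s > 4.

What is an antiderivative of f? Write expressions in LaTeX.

An antiderivative is F(s) = \frac{4 \log{\left(s - 4 \right)}}{3} - \frac{\log{\left(s - 1 \right)}}{3}.

The denominator factors as \left(s - 4\right) \left(s - 1\right); partial fractions split f into directly integrable pieces: - \frac{1}{3 \left(s - 1\right)} + \frac{4}{3 \left(s - 4\right)}.
Check: d/ds[\frac{4 \log{\left(s - 4 \right)}}{3} - \frac{\log{\left(s - 1 \right)}}{3}] = \frac{s}{s^{2} - 5 s + 4}, which equals f(s).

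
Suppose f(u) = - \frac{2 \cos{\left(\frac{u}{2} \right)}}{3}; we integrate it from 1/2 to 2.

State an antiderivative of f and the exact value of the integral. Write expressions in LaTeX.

Recover f(u) by differentiating a candidate F(u); any mismatch rules it out.
F(u) = - \frac{4 \sin{\left(\frac{u}{2} \right)}}{3} is an antiderivative of f.
Check: d/du[- \frac{4 \sin{\left(\frac{u}{2} \right)}}{3}] = - \frac{2 \cos{\left(\frac{u}{2} \right)}}{3} = f(u).
F(2) = - \frac{4 \sin{\left(1 \right)}}{3}; F(1/2) = - \frac{4 \sin{\left(\frac{1}{4} \right)}}{3}.
Integral = F(2) - F(1/2) = - \frac{4 \sin{\left(1 \right)}}{3} + \frac{4 \sin{\left(\frac{1}{4} \right)}}{3}.

Antiderivative: F(u) = - \frac{4 \sin{\left(\frac{u}{2} \right)}}{3}; value = - \frac{4 \sin{\left(1 \right)}}{3} + \frac{4 \sin{\left(\frac{1}{4} \right)}}{3}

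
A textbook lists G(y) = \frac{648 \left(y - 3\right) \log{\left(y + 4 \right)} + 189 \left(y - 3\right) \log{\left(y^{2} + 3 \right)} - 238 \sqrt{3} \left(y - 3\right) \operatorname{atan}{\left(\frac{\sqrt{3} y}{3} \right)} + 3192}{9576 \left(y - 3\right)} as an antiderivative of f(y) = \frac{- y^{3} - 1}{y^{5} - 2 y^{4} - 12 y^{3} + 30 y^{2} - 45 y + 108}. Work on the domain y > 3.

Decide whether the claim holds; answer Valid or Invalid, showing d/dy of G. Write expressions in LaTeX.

Invalid: d/dy[G] - f = \frac{3}{28 y - 84}, which is not 0.

d/dy[G] = \frac{3 y^{4} - 25 y^{3} - 27 y^{2} + 9 y - 136}{28 y^{5} - 56 y^{4} - 336 y^{3} + 840 y^{2} - 1260 y + 3024}
d/dy[G] - f(y) = \frac{3}{28 y - 84} != 0.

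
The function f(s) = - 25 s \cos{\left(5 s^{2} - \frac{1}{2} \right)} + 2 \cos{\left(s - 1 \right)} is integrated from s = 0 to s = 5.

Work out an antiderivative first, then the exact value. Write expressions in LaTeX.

Antiderivative: F(s) = \frac{4 \sin{\left(s - 1 \right)} - 5 \sin{\left(5 s^{2} - \frac{1}{2} \right)}}{2}; value = 2 \sin{\left(4 \right)} - \frac{5 \sin{\left(\frac{1}{2} \right)}}{2} + 2 \sin{\left(1 \right)} - \frac{5 \sin{\left(\frac{249}{2} \right)}}{2}

The integrand splits into summands that can be handled one at a time.
F(s) = \frac{4 \sin{\left(s - 1 \right)} - 5 \sin{\left(5 s^{2} - \frac{1}{2} \right)}}{2} is an antiderivative of f.
Check: d/ds[\frac{4 \sin{\left(s - 1 \right)} - 5 \sin{\left(5 s^{2} - \frac{1}{2} \right)}}{2}] = - 25 s \cos{\left(5 s^{2} - \frac{1}{2} \right)} + 2 \cos{\left(s - 1 \right)} = f(s).
F(5) = 2 \sin{\left(4 \right)} - \frac{5 \sin{\left(\frac{249}{2} \right)}}{2}; F(0) = - 2 \sin{\left(1 \right)} + \frac{5 \sin{\left(\frac{1}{2} \right)}}{2}.
Integral = F(5) - F(0) = 2 \sin{\left(4 \right)} - \frac{5 \sin{\left(\frac{1}{2} \right)}}{2} + 2 \sin{\left(1 \right)} - \frac{5 \sin{\left(\frac{249}{2} \right)}}{2}.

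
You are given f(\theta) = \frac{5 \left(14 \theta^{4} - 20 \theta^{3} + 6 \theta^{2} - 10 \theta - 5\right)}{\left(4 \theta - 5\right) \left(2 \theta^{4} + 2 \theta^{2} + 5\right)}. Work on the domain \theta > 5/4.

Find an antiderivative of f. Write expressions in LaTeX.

An antiderivative is F(\theta) = - \frac{5 \log{\left(2 \theta - \frac{5}{2} \right)}}{4} + \frac{5 \log{\left(\theta^{4} + \theta^{2} + \frac{5}{2} \right)}}{2}.

An antiderivative F(\theta) passes only if d/d\theta[F] lands on f(\theta) exactly.
Check: d/d\theta[- \frac{5 \log{\left(2 \theta - \frac{5}{2} \right)}}{4} + \frac{5 \log{\left(\theta^{4} + \theta^{2} + \frac{5}{2} \right)}}{2}] = \frac{70 \theta^{4} - 100 \theta^{3} + 30 \theta^{2} - 50 \theta - 25}{8 \theta^{5} - 10 \theta^{4} + 8 \theta^{3} - 10 \theta^{2} + 20 \theta - 25}, which equals f(\theta).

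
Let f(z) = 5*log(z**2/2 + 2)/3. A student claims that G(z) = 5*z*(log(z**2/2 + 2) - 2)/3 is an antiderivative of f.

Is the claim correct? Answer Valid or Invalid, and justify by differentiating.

Invalid: d/dz[G] - f = -40/(3*z**2 + 12), which is not 0.

d/dz[G] = (5*z**2*log(z**2/2 + 2) + 20*log(z**2/2 + 2) - 40)/(3*z**2 + 12)
d/dz[G] - f(z) = -40/(3*z**2 + 12) != 0.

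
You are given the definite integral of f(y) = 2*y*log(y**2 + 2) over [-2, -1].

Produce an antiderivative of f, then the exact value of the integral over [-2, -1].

Antiderivative: F(y) = y**2*log(y**2 + 2) - y**2 + 2*log(y**2 + 2); value = -6*log(6) + 3 + 3*log(3)

Recover f(y) by differentiating a candidate F(y); any mismatch rules it out.
F(y) = y**2*log(y**2 + 2) - y**2 + 2*log(y**2 + 2) is an antiderivative of f.
Check: d/dy[y**2*log(y**2 + 2) - y**2 + 2*log(y**2 + 2)] = 2*y*log(y**2 + 2) = f(y).
F(-1) = -1 + 3*log(3); F(-2) = -4 + 6*log(6).
Integral = F(-1) - F(-2) = -6*log(6) + 3 + 3*log(3).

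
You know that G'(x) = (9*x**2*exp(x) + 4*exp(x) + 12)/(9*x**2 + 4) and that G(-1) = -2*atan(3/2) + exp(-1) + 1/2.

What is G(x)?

G(x) = exp(x) + 2*atan(3*x/2) + 1/2

Recover the given G'(x) by differentiating a candidate G(x); any mismatch rules it out.
A general antiderivative is exp(x) + 2*atan(3*x/2) + C.
The condition gives C = -2*atan(3/2) + exp(-1) + 1/2 - (-2*atan(3/2) + exp(-1)) = 1/2.
So G(x) = exp(x) + 2*atan(3*x/2) + 1/2.
Check: d/dx[exp(x) + 2*atan(3*x/2) + 1/2] = (9*x**2*exp(x) + 4*exp(x) + 12)/(9*x**2 + 4) = G'(x).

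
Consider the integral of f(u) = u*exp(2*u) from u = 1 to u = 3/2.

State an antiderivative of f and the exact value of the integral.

Antiderivative: F(u) = (2*u - 1)*exp(2*u)/4; value = -exp(2)/4 + exp(3)/2

f has the shape v'r + vr' for v = u/2 - 1/4 and r = exp(2*u) — it is the derivative of the product v*r.
F(u) = (2*u - 1)*exp(2*u)/4 is an antiderivative of f.
Check: d/du[(2*u - 1)*exp(2*u)/4] = u*exp(2*u) = f(u).
F(3/2) = exp(3)/2; F(1) = exp(2)/4.
Integral = F(3/2) - F(1) = -exp(2)/4 + exp(3)/2.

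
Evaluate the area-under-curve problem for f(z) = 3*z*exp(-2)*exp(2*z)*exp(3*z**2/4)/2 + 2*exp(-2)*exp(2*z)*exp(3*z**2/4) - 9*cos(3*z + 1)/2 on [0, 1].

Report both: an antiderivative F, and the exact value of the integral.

Integrate term by term and add the pieces.
F(z) = (2*exp(3*z**2/4 + 2*z - 2) - 3*sin(3*z + 1))/2 is an antiderivative of f.
Check: d/dz[(2*exp(3*z**2/4 + 2*z - 2) - 3*sin(3*z + 1))/2] = 3*z*exp(-2)*exp(2*z)*exp(3*z**2/4)/2 + 2*exp(-2)*exp(2*z)*exp(3*z**2/4) - 9*cos(3*z + 1)/2 = f(z).
F(1) = -3*sin(4)/2 + exp(3/4); F(0) = -3*sin(1)/2 + exp(-2).
Integral = F(1) - F(0) = -exp(-2) - 3*sin(4)/2 + 3*sin(1)/2 + exp(3/4).

Antiderivative: F(z) = (2*exp(3*z**2/4 + 2*z - 2) - 3*sin(3*z + 1))/2; value = -exp(-2) - 3*sin(4)/2 + 3*sin(1)/2 + exp(3/4)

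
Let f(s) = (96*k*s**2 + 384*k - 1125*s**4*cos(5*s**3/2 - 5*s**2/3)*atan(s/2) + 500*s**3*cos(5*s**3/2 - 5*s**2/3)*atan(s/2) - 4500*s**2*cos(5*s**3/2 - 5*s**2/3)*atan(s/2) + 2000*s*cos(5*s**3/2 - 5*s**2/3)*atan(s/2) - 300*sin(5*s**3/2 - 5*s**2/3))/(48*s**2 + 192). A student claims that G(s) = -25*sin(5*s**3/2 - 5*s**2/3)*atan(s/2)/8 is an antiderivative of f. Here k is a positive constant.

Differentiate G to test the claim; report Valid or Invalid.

d/ds[G] = (-1125*s**4*cos(5*s**3/2 - 5*s**2/3)*atan(s/2) + 500*s**3*cos(5*s**3/2 - 5*s**2/3)*atan(s/2) - 4500*s**2*cos(5*s**3/2 - 5*s**2/3)*atan(s/2) + 2000*s*cos(5*s**3/2 - 5*s**2/3)*atan(s/2) - 300*sin(5*s**3/2 - 5*s**2/3))/(48*s**2 + 192)
d/ds[G] - f(s) = -2*k != 0.

Invalid: d/ds[G] - f = -2*k, which is not 0.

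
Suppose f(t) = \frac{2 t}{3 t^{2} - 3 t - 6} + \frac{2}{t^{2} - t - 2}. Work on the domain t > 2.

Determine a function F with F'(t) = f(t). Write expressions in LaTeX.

The denominator factors as 3 \left(t - 2\right) \left(t + 1\right); partial fractions split f into directly integrable pieces: - \frac{4}{9 \left(t + 1\right)} + \frac{10}{9 \left(t - 2\right)}.
Check: d/dt[\frac{2 \left(5 \log{\left(t - 2 \right)} - 2 \log{\left(t + 1 \right)}\right)}{9}] = \frac{2 t + 6}{3 t^{2} - 3 t - 6}, which equals f(t).

An antiderivative is F(t) = \frac{2 \left(5 \log{\left(t - 2 \right)} - 2 \log{\left(t + 1 \right)}\right)}{9}.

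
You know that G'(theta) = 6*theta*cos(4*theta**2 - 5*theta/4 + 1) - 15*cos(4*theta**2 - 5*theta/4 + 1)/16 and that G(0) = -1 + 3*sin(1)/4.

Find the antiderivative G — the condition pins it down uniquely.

G'(theta) matches the chain-rule pattern g'(h)*h' with inner function h(theta) = 4*theta**2 - 5*theta/4 + 1; substituting u = h(theta) collapses the integral.
A general antiderivative is 3*sin(4*theta**2 - 5*theta/4 + 1)/4 + C.
The condition gives C = -1 + 3*sin(1)/4 - (3*sin(1)/4) = -1.
So G(theta) = 3*sin(4*theta**2 - 5*theta/4 + 1)/4 - 1.
Check: d/dtheta[3*sin(4*theta**2 - 5*theta/4 + 1)/4 - 1] = 6*theta*cos(4*theta**2 - 5*theta/4 + 1) - 15*cos(4*theta**2 - 5*theta/4 + 1)/16 = G'(theta).

G(theta) = 3*sin(4*theta**2 - 5*theta/4 + 1)/4 - 1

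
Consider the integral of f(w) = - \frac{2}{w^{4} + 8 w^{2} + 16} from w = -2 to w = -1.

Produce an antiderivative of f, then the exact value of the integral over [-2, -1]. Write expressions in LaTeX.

Antiderivative: F(w) = \frac{- w^{2} \operatorname{atan}{\left(\frac{w}{2} \right)} - 2 w - 4 \operatorname{atan}{\left(\frac{w}{2} \right)}}{8 w^{2} + 32}; value = - \frac{\pi}{32} - \frac{1}{80} + \frac{\operatorname{atan}{\left(\frac{1}{2} \right)}}{8}

For F(w) to be correct the identity F'(w) - f(w) = 0 must hold.
F(w) = \frac{- w^{2} \operatorname{atan}{\left(\frac{w}{2} \right)} - 2 w - 4 \operatorname{atan}{\left(\frac{w}{2} \right)}}{8 w^{2} + 32} is an antiderivative of f.
Check: d/dw[\frac{- w^{2} \operatorname{atan}{\left(\frac{w}{2} \right)} - 2 w - 4 \operatorname{atan}{\left(\frac{w}{2} \right)}}{8 w^{2} + 32}] = - \frac{2}{w^{4} + 8 w^{2} + 16} = f(w).
F(-1) = \frac{1}{20} + \frac{\operatorname{atan}{\left(\frac{1}{2} \right)}}{8}; F(-2) = \frac{1}{16} + \frac{\pi}{32}.
Integral = F(-1) - F(-2) = - \frac{\pi}{32} - \frac{1}{80} + \frac{\operatorname{atan}{\left(\frac{1}{2} \right)}}{8}.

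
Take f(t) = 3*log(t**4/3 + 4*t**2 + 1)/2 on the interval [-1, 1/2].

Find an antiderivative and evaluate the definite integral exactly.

Any candidate F(t) must reproduce f(t) exactly when differentiated.
F(t) = 3*t*log(t**4/3 + 4*t**2 + 1)/2 - 6*t + 3*sqrt(6 - sqrt(33))*atan(t/sqrt(6 - sqrt(33))) + 3*sqrt(sqrt(33) + 6)*atan(t/sqrt(sqrt(33) + 6)) is an antiderivative of f.
Check: d/dt[3*t*log(t**4/3 + 4*t**2 + 1)/2 - 6*t + 3*sqrt(6 - sqrt(33))*atan(t/sqrt(6 - sqrt(33))) + 3*sqrt(sqrt(33) + 6)*atan(t/sqrt(sqrt(33) + 6))] = 3*log(t**4/3 + 4*t**2 + 1)/2 = f(t).
F(1/2) = -3 + 3*log(97/48)/4 + 3*sqrt(6 - sqrt(33))*atan(1/(2*sqrt(6 - sqrt(33)))) + 3*sqrt(sqrt(33) + 6)*atan(1/(2*sqrt(sqrt(33) + 6))); F(-1) = -3*sqrt(sqrt(33) + 6)*atan(1/sqrt(sqrt(33) + 6)) - 3*log(16/3)/2 - 3*sqrt(6 - sqrt(33))*atan(1/sqrt(6 - sqrt(33))) + 6.
Integral = F(1/2) - F(-1) = -9 + 3*log(97/48)/4 + 3*sqrt(6 - sqrt(33))*atan(1/(2*sqrt(6 - sqrt(33)))) + 3*sqrt(sqrt(33) + 6)*atan(1/(2*sqrt(sqrt(33) + 6))) + 3*sqrt(6 - sqrt(33))*atan(1/sqrt(6 - sqrt(33))) + 3*log(16/3)/2 + 3*sqrt(sqrt(33) + 6)*atan(1/sqrt(sqrt(33) + 6)).

Antiderivative: F(t) = 3*t*log(t**4/3 + 4*t**2 + 1)/2 - 6*t + 3*sqrt(6 - sqrt(33))*atan(t/sqrt(6 - sqrt(33))) + 3*sqrt(sqrt(33) + 6)*atan(t/sqrt(sqrt(33) + 6)); value = -9 + 3*log(97/48)/4 + 3*sqrt(6 - sqrt(33))*atan(1/(2*sqrt(6 - sqrt(33)))) + 3*sqrt(sqrt(33) + 6)*atan(1/(2*sqrt(sqrt(33) + 6))) + 3*sqrt(6 - sqrt(33))*atan(1/sqrt(6 - sqrt(33))) + 3*log(16/3)/2 + 3*sqrt(sqrt(33) + 6)*atan(1/sqrt(sqrt(33) + 6))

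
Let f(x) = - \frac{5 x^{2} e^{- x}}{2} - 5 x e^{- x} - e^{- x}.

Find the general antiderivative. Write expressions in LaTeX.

F(x) = \frac{\left(5 x^{2} + 20 x + 22\right) e^{- x}}{2} + C

f has the shape u'v + uv' for u = \frac{5 x^{2}}{2} + 10 x + 11 and v = e^{- x} — it is the derivative of the product u*v.
Check: d/dx[\frac{\left(5 x^{2} + 20 x + 22\right) e^{- x}}{2}] = \frac{\left(- 5 x^{2} - 10 x - 2\right) e^{- x}}{2}, which equals f(x).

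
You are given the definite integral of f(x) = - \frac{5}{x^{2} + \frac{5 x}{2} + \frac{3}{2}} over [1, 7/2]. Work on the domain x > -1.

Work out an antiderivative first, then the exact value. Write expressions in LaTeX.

Antiderivative: F(x) = - 10 \log{\left(x + 1 \right)} + 10 \log{\left(x + \frac{3}{2} \right)}; value = - 10 \log{\left(\frac{9}{2} \right)} - 10 \log{\left(\frac{5}{2} \right)} + 10 \log{\left(2 \right)} + 10 \log{\left(5 \right)}

The denominator factors as \left(x + 1\right) \left(2 x + 3\right); partial fractions split f into directly integrable pieces: \frac{20}{2 x + 3} - \frac{10}{x + 1}.
F(x) = - 10 \log{\left(x + 1 \right)} + 10 \log{\left(x + \frac{3}{2} \right)} is an antiderivative of f.
Check: d/dx[- 10 \log{\left(x + 1 \right)} + 10 \log{\left(x + \frac{3}{2} \right)}] = - \frac{10}{2 x^{2} + 5 x + 3}, which equals f(x).
F(7/2) = - 10 \log{\left(\frac{9}{2} \right)} + 10 \log{\left(5 \right)}; F(1) = - 10 \log{\left(2 \right)} + 10 \log{\left(\frac{5}{2} \right)}.
Integral = F(7/2) - F(1) = - 10 \log{\left(\frac{9}{2} \right)} - 10 \log{\left(\frac{5}{2} \right)} + 10 \log{\left(2 \right)} + 10 \log{\left(5 \right)}.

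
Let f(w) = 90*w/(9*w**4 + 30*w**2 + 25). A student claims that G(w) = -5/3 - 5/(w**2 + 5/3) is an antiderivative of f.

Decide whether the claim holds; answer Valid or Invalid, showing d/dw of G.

Valid - differentiating G returns exactly f.

d/dw[G] = 90*w/(9*w**4 + 30*w**2 + 25)
This equals f(w) exactly, so the claim holds.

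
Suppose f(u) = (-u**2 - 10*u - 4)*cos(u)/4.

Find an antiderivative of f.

An antiderivative is F(u) = -u**2*sin(u)/4 - 5*u*sin(u)/2 - u*cos(u)/2 - sin(u)/2 - 5*cos(u)/2.

Check any antiderivative F(u) by computing F'(u) and comparing it with f(u).
Check: d/du[-u**2*sin(u)/4 - 5*u*sin(u)/2 - u*cos(u)/2 - sin(u)/2 - 5*cos(u)/2] = -u**2*cos(u)/4 - 5*u*cos(u)/2 - cos(u), which equals f(u).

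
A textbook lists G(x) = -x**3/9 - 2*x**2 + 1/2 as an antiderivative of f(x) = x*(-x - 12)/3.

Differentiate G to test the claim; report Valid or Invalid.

Valid - differentiating G returns exactly f.

d/dx[G] = -x**2/3 - 4*x
This equals f(x) exactly, so the claim holds.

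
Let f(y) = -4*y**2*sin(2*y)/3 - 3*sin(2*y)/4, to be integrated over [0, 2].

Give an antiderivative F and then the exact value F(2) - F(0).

Integrate term by term and add the pieces.
F(y) = 2*y**2*cos(2*y)/3 - 2*y*sin(2*y)/3 + cos(2*y)/24 is an antiderivative of f.
Check: d/dy[2*y**2*cos(2*y)/3 - 2*y*sin(2*y)/3 + cos(2*y)/24] = -4*y**2*sin(2*y)/3 - 3*sin(2*y)/4 = f(y).
F(2) = 65*cos(4)/24 - 4*sin(4)/3; F(0) = 1/24.
Integral = F(2) - F(0) = 65*cos(4)/24 - 1/24 - 4*sin(4)/3.

Antiderivative: F(y) = 2*y**2*cos(2*y)/3 - 2*y*sin(2*y)/3 + cos(2*y)/24; value = 65*cos(4)/24 - 1/24 - 4*sin(4)/3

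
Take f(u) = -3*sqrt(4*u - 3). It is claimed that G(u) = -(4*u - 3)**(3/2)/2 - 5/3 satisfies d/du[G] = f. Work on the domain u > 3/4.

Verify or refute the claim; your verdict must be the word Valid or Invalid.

Valid - differentiating G returns exactly f.

d/du[G] = -3*sqrt(4*u - 3)
This equals f(u) exactly, so the claim holds.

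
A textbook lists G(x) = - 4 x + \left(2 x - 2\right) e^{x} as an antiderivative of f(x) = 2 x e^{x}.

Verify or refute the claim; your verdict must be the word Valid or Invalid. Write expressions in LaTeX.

d/dx[G] = 2 x e^{x} - 4
d/dx[G] - f(x) = -4 != 0.

Invalid: d/dx[G] - f = -4, which is not 0.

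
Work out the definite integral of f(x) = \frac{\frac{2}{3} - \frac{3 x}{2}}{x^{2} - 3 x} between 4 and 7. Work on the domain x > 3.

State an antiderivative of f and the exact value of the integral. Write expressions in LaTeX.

Antiderivative: F(x) = - \frac{4 \log{\left(x \right)} + 23 \log{\left(x - 3 \right)}}{18}; value = - \frac{19 \log{\left(4 \right)}}{18} - \frac{2 \log{\left(7 \right)}}{9}

The denominator factors as 6 x \left(x - 3\right); partial fractions split f into directly integrable pieces: - \frac{23}{18 \left(x - 3\right)} - \frac{2}{9 x}.
F(x) = - \frac{4 \log{\left(x \right)} + 23 \log{\left(x - 3 \right)}}{18} is an antiderivative of f.
Check: d/dx[- \frac{4 \log{\left(x \right)} + 23 \log{\left(x - 3 \right)}}{18}] = \frac{4 - 9 x}{6 x^{2} - 18 x}, which equals f(x).
F(7) = - \frac{23 \log{\left(4 \right)}}{18} - \frac{2 \log{\left(7 \right)}}{9}; F(4) = - \frac{2 \log{\left(4 \right)}}{9}.
Integral = F(7) - F(4) = - \frac{19 \log{\left(4 \right)}}{18} - \frac{2 \log{\left(7 \right)}}{9}.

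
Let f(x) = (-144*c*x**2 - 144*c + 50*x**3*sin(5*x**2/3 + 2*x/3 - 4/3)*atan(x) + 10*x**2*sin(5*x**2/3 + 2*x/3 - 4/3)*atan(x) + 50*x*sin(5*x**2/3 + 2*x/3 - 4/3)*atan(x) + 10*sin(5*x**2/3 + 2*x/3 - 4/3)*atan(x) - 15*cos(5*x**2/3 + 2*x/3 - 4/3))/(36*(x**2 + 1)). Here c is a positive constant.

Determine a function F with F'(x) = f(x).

Whatever form F(x) takes, F'(x) = f(x) is non-negotiable.
Check: d/dx[-(48*c*x + 5*cos(5*x**2/3 + 2*x/3 - 4/3)*atan(x))/12] = (-144*c*x**2 - 144*c + 50*x**3*sin(5*x**2/3 + 2*x/3 - 4/3)*atan(x) + 10*x**2*sin(5*x**2/3 + 2*x/3 - 4/3)*atan(x) + 50*x*sin(5*x**2/3 + 2*x/3 - 4/3)*atan(x) + 10*sin(5*x**2/3 + 2*x/3 - 4/3)*atan(x) - 15*cos(5*x**2/3 + 2*x/3 - 4/3))/(36*x**2 + 36), which equals f(x).

An antiderivative is F(x) = -(48*c*x + 5*cos(5*x**2/3 + 2*x/3 - 4/3)*atan(x))/12.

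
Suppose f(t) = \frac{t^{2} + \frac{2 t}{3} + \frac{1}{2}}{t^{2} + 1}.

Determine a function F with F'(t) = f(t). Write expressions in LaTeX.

An antiderivative is F(t) = t + \frac{\log{\left(t^{2} + 1 \right)}}{3} - \frac{\operatorname{atan}{\left(t \right)}}{2}.

Recover f(t) by differentiating a candidate F(t); any mismatch rules it out.
Check: d/dt[t + \frac{\log{\left(t^{2} + 1 \right)}}{3} - \frac{\operatorname{atan}{\left(t \right)}}{2}] = \frac{6 t^{2} + 4 t + 3}{6 t^{2} + 6}, which equals f(t).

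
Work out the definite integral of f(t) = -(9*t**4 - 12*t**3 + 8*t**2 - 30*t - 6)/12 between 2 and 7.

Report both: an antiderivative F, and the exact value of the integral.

Antiderivative: F(t) = -t*(27*t**4 - 45*t**3 + 40*t**2 - 225*t - 90)/180; value = -69685/36

Recover f(t) by differentiating a candidate F(t); any mismatch rules it out.
F(t) = -t*(27*t**4 - 45*t**3 + 40*t**2 - 225*t - 90)/180 is an antiderivative of f.
Check: d/dt[-t*(27*t**4 - 45*t**3 + 40*t**2 - 225*t - 90)/180] = -3*t**4/4 + t**3 - 2*t**2/3 + 5*t/2 + 1/2, which equals f(t).
F(7) = -347809/180; F(2) = 154/45.
Integral = F(7) - F(2) = -69685/36.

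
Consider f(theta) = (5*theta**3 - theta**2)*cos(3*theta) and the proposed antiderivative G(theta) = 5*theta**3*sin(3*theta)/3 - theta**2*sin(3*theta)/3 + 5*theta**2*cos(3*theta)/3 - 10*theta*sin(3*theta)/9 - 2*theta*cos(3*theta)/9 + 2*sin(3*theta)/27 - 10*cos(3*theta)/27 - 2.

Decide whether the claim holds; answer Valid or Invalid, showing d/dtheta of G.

d/dtheta[G] = 5*theta**3*cos(3*theta) - theta**2*cos(3*theta)
This equals f(theta) exactly, so the claim holds.

Valid. The derivative of G reproduces f.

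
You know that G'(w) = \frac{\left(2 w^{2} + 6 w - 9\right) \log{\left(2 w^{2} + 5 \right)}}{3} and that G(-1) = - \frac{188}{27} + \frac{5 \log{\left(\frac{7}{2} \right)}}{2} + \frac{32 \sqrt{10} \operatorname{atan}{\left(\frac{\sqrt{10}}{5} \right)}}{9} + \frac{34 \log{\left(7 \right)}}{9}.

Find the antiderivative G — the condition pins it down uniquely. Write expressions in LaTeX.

A first test for any G(w): its w-derivative must equal the given G'(w).
A general antiderivative is - \frac{4 w^{3}}{27} - w^{2} + \frac{64 w}{9} + \left(\frac{2 w^{3}}{9} + w^{2} - 3 w\right) \log{\left(2 w^{2} + 5 \right)} + \frac{5 \log{\left(w^{2} + \frac{5}{2} \right)}}{2} - \frac{32 \sqrt{10} \operatorname{atan}{\left(\frac{\sqrt{10} w}{5} \right)}}{9} + C.
The condition gives C = - \frac{188}{27} + \frac{5 \log{\left(\frac{7}{2} \right)}}{2} + \frac{32 \sqrt{10} \operatorname{atan}{\left(\frac{\sqrt{10}}{5} \right)}}{9} + \frac{34 \log{\left(7 \right)}}{9} - (- \frac{215}{27} + \frac{5 \log{\left(\frac{7}{2} \right)}}{2} + \frac{32 \sqrt{10} \operatorname{atan}{\left(\frac{\sqrt{10}}{5} \right)}}{9} + \frac{34 \log{\left(7 \right)}}{9}) = 1.
So G(w) = - \frac{4 w^{3}}{27} - w^{2} + \frac{64 w}{9} + \left(\frac{2 w^{3}}{9} + w^{2} - 3 w\right) \log{\left(2 w^{2} + 5 \right)} + \frac{5 \log{\left(w^{2} + \frac{5}{2} \right)}}{2} - \frac{32 \sqrt{10} \operatorname{atan}{\left(\frac{\sqrt{10} w}{5} \right)}}{9} + 1.
Check: d/dw[- \frac{4 w^{3}}{27} - w^{2} + \frac{64 w}{9} + \left(\frac{2 w^{3}}{9} + w^{2} - 3 w\right) \log{\left(2 w^{2} + 5 \right)} + \frac{5 \log{\left(w^{2} + \frac{5}{2} \right)}}{2} - \frac{32 \sqrt{10} \operatorname{atan}{\left(\frac{\sqrt{10} w}{5} \right)}}{9} + 1] = \frac{2 w^{2} \log{\left(2 w^{2} + 5 \right)}}{3} + 2 w \log{\left(2 w^{2} + 5 \right)} - 3 \log{\left(2 w^{2} + 5 \right)}, which equals G'(w).

G(w) = - \frac{4 w^{3}}{27} - w^{2} + \frac{64 w}{9} + \left(\frac{2 w^{3}}{9} + w^{2} - 3 w\right) \log{\left(2 w^{2} + 5 \right)} + \frac{5 \log{\left(w^{2} + \frac{5}{2} \right)}}{2} - \frac{32 \sqrt{10} \operatorname{atan}{\left(\frac{\sqrt{10} w}{5} \right)}}{9} + 1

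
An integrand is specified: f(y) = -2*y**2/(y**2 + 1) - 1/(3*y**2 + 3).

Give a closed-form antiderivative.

An antiderivative is F(y) = -(6*y - 5*atan(y))/3.

The integrand splits into summands that can be handled one at a time.
Check: d/dy[-(6*y - 5*atan(y))/3] = (-6*y**2 - 1)/(3*y**2 + 3), which equals f(y).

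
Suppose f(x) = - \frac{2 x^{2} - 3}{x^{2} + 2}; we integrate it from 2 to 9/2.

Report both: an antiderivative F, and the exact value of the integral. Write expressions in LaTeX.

Antiderivative: F(x) = - 2 x + \frac{7 \sqrt{2} \operatorname{atan}{\left(\frac{\sqrt{2} x}{2} \right)}}{2}; value = -5 - \frac{7 \sqrt{2} \operatorname{atan}{\left(\sqrt{2} \right)}}{2} + \frac{7 \sqrt{2} \operatorname{atan}{\left(\frac{9 \sqrt{2}}{4} \right)}}{2}

Recover f(x) by differentiating a candidate F(x); any mismatch rules it out.
F(x) = - 2 x + \frac{7 \sqrt{2} \operatorname{atan}{\left(\frac{\sqrt{2} x}{2} \right)}}{2} is an antiderivative of f.
Check: d/dx[- 2 x + \frac{7 \sqrt{2} \operatorname{atan}{\left(\frac{\sqrt{2} x}{2} \right)}}{2}] = \frac{3 - 2 x^{2}}{x^{2} + 2}, which equals f(x).
F(9/2) = -9 + \frac{7 \sqrt{2} \operatorname{atan}{\left(\frac{9 \sqrt{2}}{4} \right)}}{2}; F(2) = -4 + \frac{7 \sqrt{2} \operatorname{atan}{\left(\sqrt{2} \right)}}{2}.
Integral = F(9/2) - F(2) = -5 - \frac{7 \sqrt{2} \operatorname{atan}{\left(\sqrt{2} \right)}}{2} + \frac{7 \sqrt{2} \operatorname{atan}{\left(\frac{9 \sqrt{2}}{4} \right)}}{2}.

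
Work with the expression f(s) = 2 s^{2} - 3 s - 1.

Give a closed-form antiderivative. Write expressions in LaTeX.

An antiderivative is F(s) = \frac{2 s^{3}}{3} - \frac{3 s^{2}}{2} - s.

The integrand splits into summands that can be handled one at a time.
Check: d/ds[\frac{2 s^{3}}{3} - \frac{3 s^{2}}{2} - s] = 2 s^{2} - 3 s - 1 = f(s).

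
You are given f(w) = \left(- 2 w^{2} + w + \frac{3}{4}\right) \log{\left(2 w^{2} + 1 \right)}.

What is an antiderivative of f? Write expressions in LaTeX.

A candidate is checked by its d/dw: the result must match f(w).
Check: d/dw[- \frac{2 w^{3} \log{\left(2 w^{2} + 1 \right)}}{3} + \frac{4 w^{3}}{9} + \frac{w^{2} \log{\left(2 w^{2} + 1 \right)}}{2} - \frac{w^{2}}{2} + \frac{3 w \log{\left(2 w^{2} + 1 \right)}}{4} - \frac{13 w}{6} + \frac{\log{\left(w^{2} + \frac{1}{2} \right)}}{4} + \frac{13 \sqrt{2} \operatorname{atan}{\left(\sqrt{2} w \right)}}{12}] = - 2 w^{2} \log{\left(2 w^{2} + 1 \right)} + w \log{\left(2 w^{2} + 1 \right)} + \frac{3 \log{\left(2 w^{2} + 1 \right)}}{4}, which equals f(w).

An antiderivative is F(w) = - \frac{2 w^{3} \log{\left(2 w^{2} + 1 \right)}}{3} + \frac{4 w^{3}}{9} + \frac{w^{2} \log{\left(2 w^{2} + 1 \right)}}{2} - \frac{w^{2}}{2} + \frac{3 w \log{\left(2 w^{2} + 1 \right)}}{4} - \frac{13 w}{6} + \frac{\log{\left(w^{2} + \frac{1}{2} \right)}}{4} + \frac{13 \sqrt{2} \operatorname{atan}{\left(\sqrt{2} w \right)}}{12}.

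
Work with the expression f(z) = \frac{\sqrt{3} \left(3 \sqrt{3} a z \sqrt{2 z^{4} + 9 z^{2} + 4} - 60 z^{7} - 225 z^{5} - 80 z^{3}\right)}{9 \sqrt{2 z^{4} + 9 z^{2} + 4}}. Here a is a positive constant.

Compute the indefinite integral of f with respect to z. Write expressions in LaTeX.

F(z) = \frac{z^{2} \left(9 a - 10 \sqrt{3} z^{2} \sqrt{2 z^{4} + 9 z^{2} + 4}\right)}{18} + C

A candidate is checked by its d/dz: the result must match f(z).
Check: d/dz[\frac{z^{2} \left(9 a - 10 \sqrt{3} z^{2} \sqrt{2 z^{4} + 9 z^{2} + 4}\right)}{18}] = \frac{9 a z \sqrt{2 z^{4} + 9 z^{2} + 4} - 60 \sqrt{3} z^{7} - 225 \sqrt{3} z^{5} - 80 \sqrt{3} z^{3}}{9 \sqrt{2 z^{4} + 9 z^{2} + 4}}, which equals f(z).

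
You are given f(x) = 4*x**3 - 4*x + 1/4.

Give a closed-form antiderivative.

An antiderivative is F(x) = x*(4*x**3 - 8*x + 1)/4.

The integrand splits into summands that can be handled one at a time.
Check: d/dx[x*(4*x**3 - 8*x + 1)/4] = 4*x**3 - 4*x + 1/4 = f(x).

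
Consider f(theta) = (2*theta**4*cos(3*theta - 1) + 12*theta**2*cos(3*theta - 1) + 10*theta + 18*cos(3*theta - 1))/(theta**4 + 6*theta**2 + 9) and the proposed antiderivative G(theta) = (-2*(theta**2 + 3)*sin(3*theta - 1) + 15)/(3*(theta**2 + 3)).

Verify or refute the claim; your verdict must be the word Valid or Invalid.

d/dtheta[G] = (-2*theta**4*cos(3*theta - 1) - 12*theta**2*cos(3*theta - 1) - 10*theta - 18*cos(3*theta - 1))/(theta**4 + 6*theta**2 + 9)
d/dtheta[G] - f(theta) = (-4*theta**4*cos(3*theta - 1) - 24*theta**2*cos(3*theta - 1) - 20*theta - 36*cos(3*theta - 1))/(theta**4 + 6*theta**2 + 9) != 0.

Invalid: d/dtheta[G] - f = (-4*theta**4*cos(3*theta - 1) - 24*theta**2*cos(3*theta - 1) - 20*theta - 36*cos(3*theta - 1))/(theta**4 + 6*theta**2 + 9), which is not 0.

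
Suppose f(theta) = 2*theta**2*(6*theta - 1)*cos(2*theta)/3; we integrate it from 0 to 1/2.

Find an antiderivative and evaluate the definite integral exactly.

For F(theta) to be correct the identity F'(theta) - f(theta) = 0 must hold.
F(theta) = (12*theta**3*sin(2*theta) - 2*theta**2*sin(2*theta) + 18*theta**2*cos(2*theta) - 18*theta*sin(2*theta) - 2*theta*cos(2*theta) + sin(2*theta) - 9*cos(2*theta))/6 is an antiderivative of f.
Check: d/dtheta[(12*theta**3*sin(2*theta) - 2*theta**2*sin(2*theta) + 18*theta**2*cos(2*theta) - 18*theta*sin(2*theta) - 2*theta*cos(2*theta) + sin(2*theta) - 9*cos(2*theta))/6] = 4*theta**3*cos(2*theta) - 2*theta**2*cos(2*theta)/3, which equals f(theta).
F(1/2) = -7*sin(1)/6 - 11*cos(1)/12; F(0) = -3/2.
Integral = F(1/2) - F(0) = -7*sin(1)/6 - 11*cos(1)/12 + 3/2.

Antiderivative: F(theta) = (12*theta**3*sin(2*theta) - 2*theta**2*sin(2*theta) + 18*theta**2*cos(2*theta) - 18*theta*sin(2*theta) - 2*theta*cos(2*theta) + sin(2*theta) - 9*cos(2*theta))/6; value = -7*sin(1)/6 - 11*cos(1)/12 + 3/2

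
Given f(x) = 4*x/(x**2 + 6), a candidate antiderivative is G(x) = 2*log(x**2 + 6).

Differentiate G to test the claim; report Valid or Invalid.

d/dx[G] = 4*x/(x**2 + 6)
This equals f(x) exactly, so the claim holds.

Valid: G'(x) = f(x).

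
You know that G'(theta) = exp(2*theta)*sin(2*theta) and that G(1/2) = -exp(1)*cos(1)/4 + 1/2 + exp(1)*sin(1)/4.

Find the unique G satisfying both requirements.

G(theta) = exp(2*theta)*sin(2*theta)/4 - exp(2*theta)*cos(2*theta)/4 + 1/2

A candidate passes only if d/dtheta[G] lands on the given G'(theta) exactly.
A general antiderivative is exp(2*theta)*sin(2*theta)/4 - exp(2*theta)*cos(2*theta)/4 + C.
The condition gives C = -exp(1)*cos(1)/4 + 1/2 + exp(1)*sin(1)/4 - (-exp(1)*cos(1)/4 + exp(1)*sin(1)/4) = 1/2.
So G(theta) = exp(2*theta)*sin(2*theta)/4 - exp(2*theta)*cos(2*theta)/4 + 1/2.
Check: d/dtheta[exp(2*theta)*sin(2*theta)/4 - exp(2*theta)*cos(2*theta)/4 + 1/2] = exp(2*theta)*sin(2*theta) = G'(theta).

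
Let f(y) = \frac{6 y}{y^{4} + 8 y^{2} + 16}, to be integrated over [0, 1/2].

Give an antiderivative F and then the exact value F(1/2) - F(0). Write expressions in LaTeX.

Antiderivative: F(y) = - \frac{3}{y^{2} + 4}; value = \frac{3}{68}

The substitution u = \frac{y^{2}}{2} + 2 works: f is exactly (dF/du)*(du/dy) for that inner function.
F(y) = - \frac{3}{y^{2} + 4} is an antiderivative of f.
Check: d/dy[- \frac{3}{y^{2} + 4}] = \frac{6 y}{y^{4} + 8 y^{2} + 16} = f(y).
F(1/2) = - \frac{12}{17}; F(0) = - \frac{3}{4}.
Integral = F(1/2) - F(0) = \frac{3}{68}.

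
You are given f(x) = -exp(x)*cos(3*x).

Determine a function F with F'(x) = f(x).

Since d/dx undoes antidifferentiation here, F'(x) = f(x) is required of F(x).
Check: d/dx[-3*exp(x)*sin(3*x)/10 - exp(x)*cos(3*x)/10] = -exp(x)*cos(3*x) = f(x).

An antiderivative is F(x) = -3*exp(x)*sin(3*x)/10 - exp(x)*cos(3*x)/10.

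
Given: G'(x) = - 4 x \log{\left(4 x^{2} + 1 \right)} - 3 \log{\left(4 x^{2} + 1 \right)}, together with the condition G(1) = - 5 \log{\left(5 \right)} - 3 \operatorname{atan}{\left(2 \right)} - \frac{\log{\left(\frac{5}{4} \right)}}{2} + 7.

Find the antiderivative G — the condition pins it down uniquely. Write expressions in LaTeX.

G(x) = - 2 x^{2} \log{\left(4 x^{2} + 1 \right)} + 2 x^{2} - 3 x \log{\left(4 x^{2} + 1 \right)} + 6 x - \frac{\log{\left(x^{2} + \frac{1}{4} \right)}}{2} - 3 \operatorname{atan}{\left(2 x \right)} - 1

Integrate term by term and add the pieces.
A general antiderivative is 2 x^{2} + 6 x + \left(- 2 x^{2} - 3 x\right) \log{\left(4 x^{2} + 1 \right)} - \frac{\log{\left(x^{2} + \frac{1}{4} \right)}}{2} - 3 \operatorname{atan}{\left(2 x \right)} + C.
The condition gives C = - 5 \log{\left(5 \right)} - 3 \operatorname{atan}{\left(2 \right)} - \frac{\log{\left(\frac{5}{4} \right)}}{2} + 7 - (- 5 \log{\left(5 \right)} - 3 \operatorname{atan}{\left(2 \right)} - \frac{\log{\left(\frac{5}{4} \right)}}{2} + 8) = -1.
So G(x) = - 2 x^{2} \log{\left(4 x^{2} + 1 \right)} + 2 x^{2} - 3 x \log{\left(4 x^{2} + 1 \right)} + 6 x - \frac{\log{\left(x^{2} + \frac{1}{4} \right)}}{2} - 3 \operatorname{atan}{\left(2 x \right)} - 1.
Check: d/dx[- 2 x^{2} \log{\left(4 x^{2} + 1 \right)} + 2 x^{2} - 3 x \log{\left(4 x^{2} + 1 \right)} + 6 x - \frac{\log{\left(x^{2} + \frac{1}{4} \right)}}{2} - 3 \operatorname{atan}{\left(2 x \right)} - 1] = - 4 x \log{\left(4 x^{2} + 1 \right)} - 3 \log{\left(4 x^{2} + 1 \right)} = G'(x).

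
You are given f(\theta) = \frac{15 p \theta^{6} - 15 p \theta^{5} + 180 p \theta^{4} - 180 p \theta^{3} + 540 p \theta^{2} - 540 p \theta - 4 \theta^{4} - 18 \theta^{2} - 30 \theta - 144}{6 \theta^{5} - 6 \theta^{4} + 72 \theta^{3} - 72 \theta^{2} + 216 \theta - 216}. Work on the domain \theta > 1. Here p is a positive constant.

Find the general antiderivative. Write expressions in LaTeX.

Since d/d\theta undoes antidifferentiation here, F'(\theta) = f(\theta) is required of F(\theta).
Check: d/d\theta[\frac{15 p \theta^{2} \left(\theta^{2} + 6\right) - 8 \left(\theta^{2} + 6\right) \log{\left(\theta - 1 \right)} - 30}{12 \left(\theta^{2} + 6\right)}] = \frac{15 p \theta^{6} - 15 p \theta^{5} + 180 p \theta^{4} - 180 p \theta^{3} + 540 p \theta^{2} - 540 p \theta - 4 \theta^{4} - 18 \theta^{2} - 30 \theta - 144}{6 \theta^{5} - 6 \theta^{4} + 72 \theta^{3} - 72 \theta^{2} + 216 \theta - 216} = f(\theta).

F(\theta) = \frac{15 p \theta^{2} \left(\theta^{2} + 6\right) - 8 \left(\theta^{2} + 6\right) \log{\left(\theta - 1 \right)} - 30}{12 \left(\theta^{2} + 6\right)} + C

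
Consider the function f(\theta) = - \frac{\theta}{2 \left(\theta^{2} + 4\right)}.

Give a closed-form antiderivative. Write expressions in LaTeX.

An antiderivative is F(\theta) = - \frac{\log{\left(\theta^{2} + 4 \right)}}{4}.

The substitution u = \theta^{2} + 4 works: f is exactly (dF/du)*(du/d\theta) for that inner function.
Check: d/d\theta[- \frac{\log{\left(\theta^{2} + 4 \right)}}{4}] = - \frac{\theta}{2 \theta^{2} + 8}, which equals f(\theta).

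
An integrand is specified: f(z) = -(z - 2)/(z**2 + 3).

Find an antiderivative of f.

Whatever form F(z) takes, F'(z) = f(z) is non-negotiable.
Check: d/dz[(-3*log(z**2 + 3) + 4*sqrt(3)*atan(sqrt(3)*z/3))/6] = (2 - z)/(z**2 + 3), which equals f(z).

An antiderivative is F(z) = (-3*log(z**2 + 3) + 4*sqrt(3)*atan(sqrt(3)*z/3))/6.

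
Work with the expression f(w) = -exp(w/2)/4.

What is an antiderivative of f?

Differentiate the proposed F(w) back; it has to land on f(w) exactly.
Check: d/dw[-exp(w/2)/2] = -exp(w/2)/4 = f(w).

An antiderivative is F(w) = -exp(w/2)/2.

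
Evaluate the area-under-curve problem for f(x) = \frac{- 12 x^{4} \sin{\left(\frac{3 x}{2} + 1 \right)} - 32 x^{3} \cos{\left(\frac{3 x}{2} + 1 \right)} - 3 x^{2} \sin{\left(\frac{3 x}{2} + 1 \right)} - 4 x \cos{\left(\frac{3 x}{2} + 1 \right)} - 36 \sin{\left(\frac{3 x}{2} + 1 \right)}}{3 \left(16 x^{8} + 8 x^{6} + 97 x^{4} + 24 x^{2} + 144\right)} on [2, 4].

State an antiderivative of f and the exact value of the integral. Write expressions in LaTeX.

Antiderivative: F(x) = \frac{2 \cos{\left(\frac{3 x}{2} + 1 \right)}}{3 \left(4 x^{4} + x^{2} + 12\right)}; value = \frac{\cos{\left(7 \right)}}{1578} - \frac{\cos{\left(4 \right)}}{120}

f has the shape u'v + uv' for u = \frac{1}{3 \left(2 x^{4} + \frac{x^{2}}{2} + 6\right)} and v = \cos{\left(\frac{3 x}{2} + 1 \right)} — it is the derivative of the product u*v.
F(x) = \frac{2 \cos{\left(\frac{3 x}{2} + 1 \right)}}{3 \left(4 x^{4} + x^{2} + 12\right)} is an antiderivative of f.
Check: d/dx[\frac{2 \cos{\left(\frac{3 x}{2} + 1 \right)}}{3 \left(4 x^{4} + x^{2} + 12\right)}] = \frac{- 12 x^{4} \sin{\left(\frac{3 x}{2} + 1 \right)} - 32 x^{3} \cos{\left(\frac{3 x}{2} + 1 \right)} - 3 x^{2} \sin{\left(\frac{3 x}{2} + 1 \right)} - 4 x \cos{\left(\frac{3 x}{2} + 1 \right)} - 36 \sin{\left(\frac{3 x}{2} + 1 \right)}}{48 x^{8} + 24 x^{6} + 291 x^{4} + 72 x^{2} + 432}, which equals f(x).
F(4) = \frac{\cos{\left(7 \right)}}{1578}; F(2) = \frac{\cos{\left(4 \right)}}{120}.
Integral = F(4) - F(2) = \frac{\cos{\left(7 \right)}}{1578} - \frac{\cos{\left(4 \right)}}{120}.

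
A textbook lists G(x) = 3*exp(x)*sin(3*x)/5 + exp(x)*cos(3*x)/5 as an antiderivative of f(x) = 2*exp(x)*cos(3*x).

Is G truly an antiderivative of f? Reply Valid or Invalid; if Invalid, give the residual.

d/dx[G] = 2*exp(x)*cos(3*x)
This equals f(x) exactly, so the claim holds.

Valid: G'(x) = f(x).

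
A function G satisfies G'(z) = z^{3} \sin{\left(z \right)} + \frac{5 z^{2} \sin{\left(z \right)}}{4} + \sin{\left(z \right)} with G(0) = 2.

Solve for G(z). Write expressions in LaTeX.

G(z) = - z^{3} \cos{\left(z \right)} + 3 z^{2} \sin{\left(z \right)} - \frac{5 z^{2} \cos{\left(z \right)}}{4} + \frac{5 z \sin{\left(z \right)}}{2} + 6 z \cos{\left(z \right)} - 6 \sin{\left(z \right)} + \frac{3 \cos{\left(z \right)}}{2} + \frac{1}{2}

Integrate term by term and add the pieces.
A general antiderivative is - z^{3} \cos{\left(z \right)} + 3 z^{2} \sin{\left(z \right)} - \frac{5 z^{2} \cos{\left(z \right)}}{4} + \frac{5 z \sin{\left(z \right)}}{2} + 6 z \cos{\left(z \right)} - 6 \sin{\left(z \right)} + \frac{3 \cos{\left(z \right)}}{2} + C.
The condition gives C = 2 - (\frac{3}{2}) = \frac{1}{2}.
So G(z) = - z^{3} \cos{\left(z \right)} + 3 z^{2} \sin{\left(z \right)} - \frac{5 z^{2} \cos{\left(z \right)}}{4} + \frac{5 z \sin{\left(z \right)}}{2} + 6 z \cos{\left(z \right)} - 6 \sin{\left(z \right)} + \frac{3 \cos{\left(z \right)}}{2} + \frac{1}{2}.
Check: d/dz[- z^{3} \cos{\left(z \right)} + 3 z^{2} \sin{\left(z \right)} - \frac{5 z^{2} \cos{\left(z \right)}}{4} + \frac{5 z \sin{\left(z \right)}}{2} + 6 z \cos{\left(z \right)} - 6 \sin{\left(z \right)} + \frac{3 \cos{\left(z \right)}}{2} + \frac{1}{2}] = z^{3} \sin{\left(z \right)} + \frac{5 z^{2} \sin{\left(z \right)}}{4} + \sin{\left(z \right)} = G'(z).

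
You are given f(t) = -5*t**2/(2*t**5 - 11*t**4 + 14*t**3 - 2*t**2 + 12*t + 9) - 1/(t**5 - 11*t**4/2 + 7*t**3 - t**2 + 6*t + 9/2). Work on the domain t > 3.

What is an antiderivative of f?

An antiderivative is F(t) = (814*(t - 3)*log(t - 3) - 520*(t - 3)*log(t + 1/2) - 147*(t - 3)*log(t**2 + 1) + 588*(t - 3)*atan(t) + 3290)/(4900*(t - 3)).

The denominator factors as (t - 3)**2*(2*t + 1)*(t**2 + 1); partial fractions split f into directly integrable pieces: -3*(t - 2)/(50*(t**2 + 1)) - 52/(245*(2*t + 1)) + 407/(2450*(t - 3)) - 47/(70*(t - 3)**2).
Check: d/dt[(814*(t - 3)*log(t - 3) - 520*(t - 3)*log(t + 1/2) - 147*(t - 3)*log(t**2 + 1) + 588*(t - 3)*atan(t) + 3290)/(4900*(t - 3))] = (-5*t**2 - 2)/(2*t**5 - 11*t**4 + 14*t**3 - 2*t**2 + 12*t + 9), which equals f(t).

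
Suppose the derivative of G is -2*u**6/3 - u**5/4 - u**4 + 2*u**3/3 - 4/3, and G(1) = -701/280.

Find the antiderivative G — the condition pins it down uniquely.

The integrand splits into summands that can be handled one at a time.
A general antiderivative is -2*u**7/21 - u**6/24 - u**5/5 + u**4/6 - 4*u/3 + C.
The condition gives C = -701/280 - (-421/280) = -1.
So G(u) = -2*u**7/21 - u**6/24 - u**5/5 + u**4/6 - 4*u/3 - 1.
Check: d/du[-2*u**7/21 - u**6/24 - u**5/5 + u**4/6 - 4*u/3 - 1] = -2*u**6/3 - u**5/4 - u**4 + 2*u**3/3 - 4/3 = G'(u).

G(u) = -2*u**7/21 - u**6/24 - u**5/5 + u**4/6 - 4*u/3 - 1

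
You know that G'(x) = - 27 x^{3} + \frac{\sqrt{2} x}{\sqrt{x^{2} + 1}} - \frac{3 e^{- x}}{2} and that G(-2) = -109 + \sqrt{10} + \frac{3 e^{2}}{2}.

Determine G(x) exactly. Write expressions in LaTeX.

The integrand splits into summands that can be handled one at a time.
A general antiderivative is - \frac{27 x^{4}}{4} + \sqrt{2 x^{2} + 2} + \frac{3 e^{- x}}{2} + C.
The condition gives C = -109 + \sqrt{10} + \frac{3 e^{2}}{2} - (-108 + \sqrt{10} + \frac{3 e^{2}}{2}) = -1.
So G(x) = \frac{\left(- 27 x^{4} e^{x} + 4 \sqrt{2} \sqrt{x^{2} + 1} e^{x} - 4 e^{x} + 6\right) e^{- x}}{4}.
Check: d/dx[\frac{\left(- 27 x^{4} e^{x} + 4 \sqrt{2} \sqrt{x^{2} + 1} e^{x} - 4 e^{x} + 6\right) e^{- x}}{4}] = \frac{\left(- 54 x^{3} \sqrt{x^{2} + 1} e^{x} + 2 \sqrt{2} x e^{x} - 3 \sqrt{x^{2} + 1}\right) e^{- x}}{2 \sqrt{x^{2} + 1}}, which equals G'(x).

G(x) = \frac{\left(- 27 x^{4} e^{x} + 4 \sqrt{2} \sqrt{x^{2} + 1} e^{x} - 4 e^{x} + 6\right) e^{- x}}{4}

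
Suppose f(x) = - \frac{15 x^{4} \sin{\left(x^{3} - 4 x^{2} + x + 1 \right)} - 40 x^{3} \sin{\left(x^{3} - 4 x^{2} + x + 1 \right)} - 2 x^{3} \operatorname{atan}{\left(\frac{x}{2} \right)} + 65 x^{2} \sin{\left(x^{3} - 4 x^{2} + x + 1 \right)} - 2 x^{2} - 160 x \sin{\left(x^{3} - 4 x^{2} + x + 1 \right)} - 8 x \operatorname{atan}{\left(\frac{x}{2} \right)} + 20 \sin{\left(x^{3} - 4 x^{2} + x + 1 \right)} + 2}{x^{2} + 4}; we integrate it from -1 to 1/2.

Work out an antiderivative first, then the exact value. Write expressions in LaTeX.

Antiderivative: F(x) = x^{2} \operatorname{atan}{\left(\frac{x}{2} \right)} + 5 \cos{\left(x^{3} - 4 x^{2} + x + 1 \right)} - \operatorname{atan}{\left(\frac{x}{2} \right)}; value = - 5 \cos{\left(5 \right)} - \frac{3 \operatorname{atan}{\left(\frac{1}{4} \right)}}{4} + 5 \cos{\left(\frac{5}{8} \right)}

For F(x) to be correct the identity F'(x) - f(x) = 0 must hold.
F(x) = x^{2} \operatorname{atan}{\left(\frac{x}{2} \right)} + 5 \cos{\left(x^{3} - 4 x^{2} + x + 1 \right)} - \operatorname{atan}{\left(\frac{x}{2} \right)} is an antiderivative of f.
Check: d/dx[x^{2} \operatorname{atan}{\left(\frac{x}{2} \right)} + 5 \cos{\left(x^{3} - 4 x^{2} + x + 1 \right)} - \operatorname{atan}{\left(\frac{x}{2} \right)}] = \frac{- 15 x^{4} \sin{\left(x^{3} - 4 x^{2} + x + 1 \right)} + 40 x^{3} \sin{\left(x^{3} - 4 x^{2} + x + 1 \right)} + 2 x^{3} \operatorname{atan}{\left(\frac{x}{2} \right)} - 65 x^{2} \sin{\left(x^{3} - 4 x^{2} + x + 1 \right)} + 2 x^{2} + 160 x \sin{\left(x^{3} - 4 x^{2} + x + 1 \right)} + 8 x \operatorname{atan}{\left(\frac{x}{2} \right)} - 20 \sin{\left(x^{3} - 4 x^{2} + x + 1 \right)} - 2}{x^{2} + 4}, which equals f(x).
F(1/2) = - \frac{3 \operatorname{atan}{\left(\frac{1}{4} \right)}}{4} + 5 \cos{\left(\frac{5}{8} \right)}; F(-1) = 5 \cos{\left(5 \right)}.
Integral = F(1/2) - F(-1) = - 5 \cos{\left(5 \right)} - \frac{3 \operatorname{atan}{\left(\frac{1}{4} \right)}}{4} + 5 \cos{\left(\frac{5}{8} \right)}.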